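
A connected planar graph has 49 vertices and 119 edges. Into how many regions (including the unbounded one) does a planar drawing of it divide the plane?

72

Euler's formula for a connected plane graph: V − E + F = 2, so F = 2 − 49 + 119 = 72.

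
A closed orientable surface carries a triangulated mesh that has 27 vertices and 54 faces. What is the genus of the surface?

1

Every face is a triangle, so 2E = 3·54 = 162, giving E = 81.
χ = V − E + F = 27 − 81 + 54 = 0.
For a closed orientable surface χ = 2 − 2g, so g = (2 − (0))/2 = 1.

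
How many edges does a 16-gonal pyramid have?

32

A pyramid on an n-gon base has one n-gon and n triangles: V = 16 + 1 = 17, E = 2·16 = 32, F = 16 + 1 = 17.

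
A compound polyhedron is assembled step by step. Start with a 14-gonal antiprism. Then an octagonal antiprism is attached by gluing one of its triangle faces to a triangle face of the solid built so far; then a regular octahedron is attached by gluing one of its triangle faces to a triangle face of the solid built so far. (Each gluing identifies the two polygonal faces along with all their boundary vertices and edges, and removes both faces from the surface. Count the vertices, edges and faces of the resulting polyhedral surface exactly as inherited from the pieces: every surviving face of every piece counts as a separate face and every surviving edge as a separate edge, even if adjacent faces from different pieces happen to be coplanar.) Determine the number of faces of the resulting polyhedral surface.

A 14-gonal antiprism: V=28, E=56, F=30.
Attach an octagonal antiprism (V=16, E=32, F=18) along a 3-gon: merge 3 vertices and 3 edges, delete both glued faces → V=41, E=85, F=46.
Attach a regular octahedron (V=6, E=12, F=8) along a 3-gon: merge 3 vertices and 3 edges, delete both glued faces → V=44, E=94, F=52.
Check: V − E + F = 44 − 94 + 52 = 2.

52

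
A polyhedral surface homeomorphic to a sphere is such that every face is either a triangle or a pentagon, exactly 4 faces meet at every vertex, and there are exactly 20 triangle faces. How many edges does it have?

60

Let x be the number of pentagons; then F = 20 + x.
Edge–face incidences: 2E = 3·20 + 5·x = 60 + 5x.
Every vertex has degree 4, so 4V = 2E.
Euler: V − E + F = 2 ⇒ (2E)/4 − E + (20 + x) = 2.
Multiply by 8: 2·(2E) − 4·(2E) + 8·(20 + x) = 16, i.e. 160 + 8x − 2·(60 + 5x) = 16.
Collecting terms: −2x + 40 = 16, so −2x = −24, so x = 12.
Then 2E = 60 + 5·12 = 120, so E = 60, V = 2E/4 = 30, F = 20 + 12 = 32.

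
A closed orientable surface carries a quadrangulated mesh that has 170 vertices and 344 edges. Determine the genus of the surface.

Every face is a square and each edge borders two faces, so 4F = 2·344, giving F = 172.
χ = V − E + F = 170 − 344 + 172 = -2.
For a closed orientable surface χ = 2 − 2g, so g = (2 − (-2))/2 = 2.

2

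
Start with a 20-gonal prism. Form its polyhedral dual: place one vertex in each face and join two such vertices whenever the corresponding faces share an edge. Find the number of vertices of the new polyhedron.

22

The base solid has V = 40, E = 60, F = 22.
The dual swaps V and F and preserves E: V′ = F = 22, E′ = E = 60, F′ = V = 40.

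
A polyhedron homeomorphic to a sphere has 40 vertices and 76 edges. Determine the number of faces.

38

Here V − E + F = 2.
F = 2 − V + E = 2 − 40 + 76 = 38.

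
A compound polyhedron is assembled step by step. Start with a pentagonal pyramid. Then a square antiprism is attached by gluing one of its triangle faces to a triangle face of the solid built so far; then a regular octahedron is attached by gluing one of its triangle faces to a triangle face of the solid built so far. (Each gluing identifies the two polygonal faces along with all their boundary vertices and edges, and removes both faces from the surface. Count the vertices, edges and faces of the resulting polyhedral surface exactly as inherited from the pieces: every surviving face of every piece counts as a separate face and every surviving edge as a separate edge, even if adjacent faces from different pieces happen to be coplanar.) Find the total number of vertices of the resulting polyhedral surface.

14

A pentagonal pyramid: V=6, E=10, F=6.
Attach a square antiprism (V=8, E=16, F=10) along a 3-gon: merge 3 vertices and 3 edges, delete both glued faces → V=11, E=23, F=14.
Attach a regular octahedron (V=6, E=12, F=8) along a 3-gon: merge 3 vertices and 3 edges, delete both glued faces → V=14, E=32, F=20.
Check: V − E + F = 14 − 32 + 20 = 2.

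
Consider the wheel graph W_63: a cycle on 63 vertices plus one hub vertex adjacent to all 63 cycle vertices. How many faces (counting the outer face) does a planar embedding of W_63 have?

64

W_63 has V = 63 + 1 = 64 vertices and E = 2·63 = 126 edges.
By Euler's formula F = 2 − V + E = 2 − 64 + 126 = 64.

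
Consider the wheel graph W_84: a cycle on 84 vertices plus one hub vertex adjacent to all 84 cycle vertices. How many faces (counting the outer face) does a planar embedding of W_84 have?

W_84 has V = 84 + 1 = 85 vertices and E = 2·84 = 168 edges.
By Euler's formula F = 2 − V + E = 2 − 85 + 168 = 85.

85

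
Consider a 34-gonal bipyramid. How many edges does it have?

A bipyramid over an n-gon has 2n triangular faces and n + 2 vertices: V = 34 + 2 = 36, E = 3·34 = 102, F = 2·34 = 68.

102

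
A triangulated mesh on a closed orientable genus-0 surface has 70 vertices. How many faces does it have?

χ = 2 − 2·0 = 2, and every face is a triangle so 3F = 2E.
V − E + F = 2 with E = 3F/2 gives 70 − (3/2 − 1)·F = 2, so F = 136 and E = 204.

136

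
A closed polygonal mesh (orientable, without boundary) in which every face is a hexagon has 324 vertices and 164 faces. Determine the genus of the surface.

Every face is a hexagon, so 2E = 6·164 = 984, giving E = 492.
χ = V − E + F = 324 − 492 + 164 = -4.
For a closed orientable surface χ = 2 − 2g, so g = (2 − (-4))/2 = 3.

3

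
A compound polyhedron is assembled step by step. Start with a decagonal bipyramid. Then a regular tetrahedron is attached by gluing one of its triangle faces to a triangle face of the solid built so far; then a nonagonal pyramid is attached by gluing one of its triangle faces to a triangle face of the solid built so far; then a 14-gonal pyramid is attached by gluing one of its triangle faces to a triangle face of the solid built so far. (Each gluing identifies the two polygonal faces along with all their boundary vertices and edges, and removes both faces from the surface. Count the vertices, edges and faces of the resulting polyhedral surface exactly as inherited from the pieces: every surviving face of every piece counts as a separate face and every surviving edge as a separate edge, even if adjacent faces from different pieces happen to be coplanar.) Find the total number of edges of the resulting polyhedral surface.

73

A decagonal bipyramid: V=12, E=30, F=20.
Attach a regular tetrahedron (V=4, E=6, F=4) along a 3-gon: merge 3 vertices and 3 edges, delete both glued faces → V=13, E=33, F=22.
Attach a nonagonal pyramid (V=10, E=18, F=10) along a 3-gon: merge 3 vertices and 3 edges, delete both glued faces → V=20, E=48, F=30.
Attach a 14-gonal pyramid (V=15, E=28, F=15) along a 3-gon: merge 3 vertices and 3 edges, delete both glued faces → V=32, E=73, F=43.
Check: V − E + F = 32 − 73 + 43 = 2.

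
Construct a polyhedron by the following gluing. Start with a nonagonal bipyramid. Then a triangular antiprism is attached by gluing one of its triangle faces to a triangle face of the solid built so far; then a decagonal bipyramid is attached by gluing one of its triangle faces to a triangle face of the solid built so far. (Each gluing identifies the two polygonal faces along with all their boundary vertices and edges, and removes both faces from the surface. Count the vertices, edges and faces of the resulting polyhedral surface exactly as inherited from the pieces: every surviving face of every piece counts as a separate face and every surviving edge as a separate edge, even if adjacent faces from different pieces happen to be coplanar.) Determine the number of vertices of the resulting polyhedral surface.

A nonagonal bipyramid: V=11, E=27, F=18.
Attach a triangular antiprism (V=6, E=12, F=8) along a 3-gon: merge 3 vertices and 3 edges, delete both glued faces → V=14, E=36, F=24.
Attach a decagonal bipyramid (V=12, E=30, F=20) along a 3-gon: merge 3 vertices and 3 edges, delete both glued faces → V=23, E=63, F=42.
Check: V − E + F = 23 − 63 + 42 = 2.

23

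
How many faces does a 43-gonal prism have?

45

A prism on an n-gon has two n-gon bases and n rectangular sides: V = 2·43 = 86, E = 3·43 = 129, F = 43 + 2 = 45.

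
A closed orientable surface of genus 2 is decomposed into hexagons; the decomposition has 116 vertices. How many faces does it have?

χ = 2 − 2·2 = -2, and every face is a hexagon so 6F = 2E.
V − E + F = -2 with E = 6F/2 gives 116 − (6/2 − 1)·F = -2, so F = 59 and E = 177.

59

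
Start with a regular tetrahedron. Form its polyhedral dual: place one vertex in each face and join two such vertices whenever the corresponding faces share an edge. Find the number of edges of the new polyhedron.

6

The base solid has V = 4, E = 6, F = 4.
The dual swaps V and F and preserves E: V′ = F = 4, E′ = E = 6, F′ = V = 4.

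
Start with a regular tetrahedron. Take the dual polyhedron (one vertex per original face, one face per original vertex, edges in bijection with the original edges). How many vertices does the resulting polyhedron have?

4

The base solid has V = 4, E = 6, F = 4.
The dual swaps V and F and preserves E: V′ = F = 4, E′ = E = 6, F′ = V = 4.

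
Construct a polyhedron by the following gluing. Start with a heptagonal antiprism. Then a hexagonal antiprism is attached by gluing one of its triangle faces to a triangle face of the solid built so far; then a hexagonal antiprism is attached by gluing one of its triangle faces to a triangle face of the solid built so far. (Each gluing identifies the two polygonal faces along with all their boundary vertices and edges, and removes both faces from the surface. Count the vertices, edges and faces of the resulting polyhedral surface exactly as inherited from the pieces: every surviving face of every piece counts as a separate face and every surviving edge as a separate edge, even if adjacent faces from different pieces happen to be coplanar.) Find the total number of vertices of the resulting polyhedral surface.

A heptagonal antiprism: V=14, E=28, F=16.
Attach a hexagonal antiprism (V=12, E=24, F=14) along a 3-gon: merge 3 vertices and 3 edges, delete both glued faces → V=23, E=49, F=28.
Attach a hexagonal antiprism (V=12, E=24, F=14) along a 3-gon: merge 3 vertices and 3 edges, delete both glued faces → V=32, E=70, F=40.
Check: V − E + F = 32 − 70 + 40 = 2.

32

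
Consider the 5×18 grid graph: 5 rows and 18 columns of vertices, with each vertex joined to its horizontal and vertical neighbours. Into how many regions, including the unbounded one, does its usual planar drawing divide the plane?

69

The grid has V = 5·18 = 90 vertices and E = 5·17 + 18·4 = 157 edges.
F = 2 − V + E = 2 − 90 + 157 = 69.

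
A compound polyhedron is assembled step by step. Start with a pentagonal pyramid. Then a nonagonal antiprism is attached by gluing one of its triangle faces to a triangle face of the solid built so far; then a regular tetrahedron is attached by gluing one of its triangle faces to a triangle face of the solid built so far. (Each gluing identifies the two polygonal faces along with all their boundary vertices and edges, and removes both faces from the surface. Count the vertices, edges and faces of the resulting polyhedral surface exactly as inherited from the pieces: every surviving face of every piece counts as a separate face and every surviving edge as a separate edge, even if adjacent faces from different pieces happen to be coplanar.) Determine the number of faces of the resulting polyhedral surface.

26

A pentagonal pyramid: V=6, E=10, F=6.
Attach a nonagonal antiprism (V=18, E=36, F=20) along a 3-gon: merge 3 vertices and 3 edges, delete both glued faces → V=21, E=43, F=24.
Attach a regular tetrahedron (V=4, E=6, F=4) along a 3-gon: merge 3 vertices and 3 edges, delete both glued faces → V=22, E=46, F=26.
Check: V − E + F = 22 − 46 + 26 = 2.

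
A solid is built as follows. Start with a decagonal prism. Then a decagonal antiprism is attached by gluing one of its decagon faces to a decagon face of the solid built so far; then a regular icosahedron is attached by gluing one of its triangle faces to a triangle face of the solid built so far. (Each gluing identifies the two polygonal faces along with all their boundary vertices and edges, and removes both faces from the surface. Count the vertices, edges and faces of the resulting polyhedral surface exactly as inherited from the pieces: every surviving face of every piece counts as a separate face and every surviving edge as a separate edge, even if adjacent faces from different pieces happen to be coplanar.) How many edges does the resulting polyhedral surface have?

87

A decagonal prism: V=20, E=30, F=12.
Attach a decagonal antiprism (V=20, E=40, F=22) along a 10-gon: merge 10 vertices and 10 edges, delete both glued faces → V=30, E=60, F=32.
Attach a regular icosahedron (V=12, E=30, F=20) along a 3-gon: merge 3 vertices and 3 edges, delete both glued faces → V=39, E=87, F=50.
Check: V − E + F = 39 − 87 + 50 = 2.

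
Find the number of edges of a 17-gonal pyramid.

A pyramid on an n-gon base has one n-gon and n triangles: V = 17 + 1 = 18, E = 2·17 = 34, F = 17 + 1 = 18.

34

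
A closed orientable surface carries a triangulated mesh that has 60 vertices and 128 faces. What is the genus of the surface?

3

Every face is a triangle, so 2E = 3·128 = 384, giving E = 192.
χ = V − E + F = 60 − 192 + 128 = -4.
For a closed orientable surface χ = 2 − 2g, so g = (2 − (-4))/2 = 3.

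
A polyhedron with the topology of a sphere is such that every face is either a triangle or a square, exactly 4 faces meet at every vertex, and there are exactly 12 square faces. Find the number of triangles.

Let x be the number of triangles; then F = 12 + x.
Edge–face incidences: 2E = 4·12 + 3·x = 48 + 3x.
Every vertex has degree 4, so 4V = 2E.
Euler: V − E + F = 2 ⇒ (2E)/4 − E + (12 + x) = 2.
Multiply by 8: 2·(2E) − 4·(2E) + 8·(12 + x) = 16, i.e. 96 + 8x − 2·(48 + 3x) = 16.
Collecting terms: 2x = 16, so x = 8.
Then 2E = 48 + 3·8 = 72, so E = 36, V = 2E/4 = 18, F = 12 + 8 = 20.

8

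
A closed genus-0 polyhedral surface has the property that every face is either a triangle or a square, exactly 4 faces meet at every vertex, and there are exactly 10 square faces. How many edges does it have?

32

Let x be the number of triangles; then F = 10 + x.
Edge–face incidences: 2E = 4·10 + 3·x = 40 + 3x.
Every vertex has degree 4, so 4V = 2E.
Euler: V − E + F = 2 ⇒ (2E)/4 − E + (10 + x) = 2.
Multiply by 8: 2·(2E) − 4·(2E) + 8·(10 + x) = 16, i.e. 80 + 8x − 2·(40 + 3x) = 16.
Collecting terms: 2x = 16, so x = 8.
Then 2E = 40 + 3·8 = 64, so E = 32, V = 2E/4 = 16, F = 10 + 8 = 18.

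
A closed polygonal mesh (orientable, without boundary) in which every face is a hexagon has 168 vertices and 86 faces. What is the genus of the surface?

Every face is a hexagon, so 2E = 6·86 = 516, giving E = 258.
χ = V − E + F = 168 − 258 + 86 = -4.
For a closed orientable surface χ = 2 − 2g, so g = (2 − (-4))/2 = 3.

3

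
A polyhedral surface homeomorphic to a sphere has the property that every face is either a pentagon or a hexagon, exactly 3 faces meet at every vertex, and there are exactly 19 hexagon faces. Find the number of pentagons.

Let x be the number of pentagons; then F = 19 + x.
Edge–face incidences: 2E = 6·19 + 5·x = 114 + 5x.
Every vertex has degree 3, so 3V = 2E.
Euler: V − E + F = 2 ⇒ (2E)/3 − E + (19 + x) = 2.
Multiply by 6: 2·(2E) − 3·(2E) + 6·(19 + x) = 12, i.e. 114 + 6x − (114 + 5x) = 12.
Collecting terms: x = 12.
Then 2E = 114 + 5·12 = 174, so E = 87, V = 2E/3 = 58, F = 19 + 12 = 31.

12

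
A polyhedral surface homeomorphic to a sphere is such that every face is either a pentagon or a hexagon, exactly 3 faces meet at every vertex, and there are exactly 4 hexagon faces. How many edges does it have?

42

Let x be the number of pentagons; then F = 4 + x.
Edge–face incidences: 2E = 6·4 + 5·x = 24 + 5x.
Every vertex has degree 3, so 3V = 2E.
Euler: V − E + F = 2 ⇒ (2E)/3 − E + (4 + x) = 2.
Multiply by 6: 2·(2E) − 3·(2E) + 6·(4 + x) = 12, i.e. 24 + 6x − (24 + 5x) = 12.
Collecting terms: x = 12.
Then 2E = 24 + 5·12 = 84, so E = 42, V = 2E/3 = 28, F = 4 + 12 = 16.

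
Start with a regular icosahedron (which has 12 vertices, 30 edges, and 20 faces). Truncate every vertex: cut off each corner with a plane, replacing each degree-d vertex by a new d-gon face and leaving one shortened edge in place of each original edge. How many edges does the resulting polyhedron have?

Truncation replaces each original edge-end by a new vertex, so V′ = 2E = 60.
Each original edge survives, and each old vertex of degree d contributes d new edges; summing degrees gives Σd = 2E, so E′ = E + 2E = 3E = 90.
Each original face survives and each original vertex becomes one new face: F′ = F + V = 32.

90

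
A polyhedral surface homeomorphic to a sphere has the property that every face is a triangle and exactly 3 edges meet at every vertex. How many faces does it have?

Each face has 3 edges and each edge borders two faces, so 2E = 3F.
Each vertex has degree 3, so 3V = 2E and hence V = 3F/3.
Euler: V − E + F = 2 ⇒ (3F/3) − (3F/2) + F = 2.
Multiply by 6: (6 − 9 + 6)F = 12, i.e. 3F = 12.
So F = 4, E = 3·4/2 = 6, V = 3·4/3 = 4.

4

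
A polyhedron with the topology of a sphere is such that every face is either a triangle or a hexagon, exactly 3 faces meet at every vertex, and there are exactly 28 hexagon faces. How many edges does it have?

Let x be the number of triangles; then F = 28 + x.
Edge–face incidences: 2E = 6·28 + 3·x = 168 + 3x.
Every vertex has degree 3, so 3V = 2E.
Euler: V − E + F = 2 ⇒ (2E)/3 − E + (28 + x) = 2.
Multiply by 6: 2·(2E) − 3·(2E) + 6·(28 + x) = 12, i.e. 168 + 6x − (168 + 3x) = 12.
Collecting terms: 3x = 12, so x = 4.
Then 2E = 168 + 3·4 = 180, so E = 90, V = 2E/3 = 60, F = 28 + 4 = 32.

90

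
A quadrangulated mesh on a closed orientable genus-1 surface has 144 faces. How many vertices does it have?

144

χ = 2 − 2·1 = 0, and every face is a square so 4F = 2E.
E = 4·144/2 = 288. Then V = 0 + E − F = 0 + 288 − 144 = 144.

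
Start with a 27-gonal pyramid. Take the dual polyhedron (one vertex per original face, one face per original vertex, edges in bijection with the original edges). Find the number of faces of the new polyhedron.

The base solid has V = 28, E = 54, F = 28.
The dual swaps V and F and preserves E: V′ = F = 28, E′ = E = 54, F′ = V = 28.

28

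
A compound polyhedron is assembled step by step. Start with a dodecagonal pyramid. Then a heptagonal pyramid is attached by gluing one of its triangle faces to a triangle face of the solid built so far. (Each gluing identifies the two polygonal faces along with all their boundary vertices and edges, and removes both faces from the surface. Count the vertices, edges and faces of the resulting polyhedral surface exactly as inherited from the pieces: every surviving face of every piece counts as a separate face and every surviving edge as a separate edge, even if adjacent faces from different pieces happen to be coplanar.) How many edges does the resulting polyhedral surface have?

35

A dodecagonal pyramid: V=13, E=24, F=13.
Attach a heptagonal pyramid (V=8, E=14, F=8) along a 3-gon: merge 3 vertices and 3 edges, delete both glued faces → V=18, E=35, F=19.
Check: V − E + F = 18 − 35 + 19 = 2.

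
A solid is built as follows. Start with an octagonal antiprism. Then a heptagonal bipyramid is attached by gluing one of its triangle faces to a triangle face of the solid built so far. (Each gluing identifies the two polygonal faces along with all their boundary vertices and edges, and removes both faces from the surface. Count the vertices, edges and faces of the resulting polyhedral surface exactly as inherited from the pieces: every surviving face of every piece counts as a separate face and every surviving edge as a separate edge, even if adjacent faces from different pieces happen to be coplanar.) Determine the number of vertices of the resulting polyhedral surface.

An octagonal antiprism: V=16, E=32, F=18.
Attach a heptagonal bipyramid (V=9, E=21, F=14) along a 3-gon: merge 3 vertices and 3 edges, delete both glued faces → V=22, E=50, F=30.
Check: V − E + F = 22 − 50 + 30 = 2.

22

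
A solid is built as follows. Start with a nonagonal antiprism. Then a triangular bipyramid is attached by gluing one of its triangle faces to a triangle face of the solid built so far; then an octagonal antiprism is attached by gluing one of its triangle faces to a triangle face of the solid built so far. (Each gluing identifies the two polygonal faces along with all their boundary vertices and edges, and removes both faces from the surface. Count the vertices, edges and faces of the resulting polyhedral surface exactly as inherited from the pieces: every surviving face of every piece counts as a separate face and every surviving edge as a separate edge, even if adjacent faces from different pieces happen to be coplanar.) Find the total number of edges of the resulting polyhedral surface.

A nonagonal antiprism: V=18, E=36, F=20.
Attach a triangular bipyramid (V=5, E=9, F=6) along a 3-gon: merge 3 vertices and 3 edges, delete both glued faces → V=20, E=42, F=24.
Attach an octagonal antiprism (V=16, E=32, F=18) along a 3-gon: merge 3 vertices and 3 edges, delete both glued faces → V=33, E=71, F=40.
Check: V − E + F = 33 − 71 + 40 = 2.

71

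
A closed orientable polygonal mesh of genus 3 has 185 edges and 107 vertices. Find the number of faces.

For a closed orientable surface of genus 3, χ = 2 − 2·3 = -4.
F = -4 − V + E = -4 − 107 + 185 = 74.

74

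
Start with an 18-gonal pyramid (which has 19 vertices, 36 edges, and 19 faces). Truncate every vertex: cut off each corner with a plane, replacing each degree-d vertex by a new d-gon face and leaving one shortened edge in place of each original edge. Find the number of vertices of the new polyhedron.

Truncation replaces each original edge-end by a new vertex, so V′ = 2E = 72.
Each original edge survives, and each old vertex of degree d contributes d new edges; summing degrees gives Σd = 2E, so E′ = E + 2E = 3E = 108.
Each original face survives and each original vertex becomes one new face: F′ = F + V = 38.

72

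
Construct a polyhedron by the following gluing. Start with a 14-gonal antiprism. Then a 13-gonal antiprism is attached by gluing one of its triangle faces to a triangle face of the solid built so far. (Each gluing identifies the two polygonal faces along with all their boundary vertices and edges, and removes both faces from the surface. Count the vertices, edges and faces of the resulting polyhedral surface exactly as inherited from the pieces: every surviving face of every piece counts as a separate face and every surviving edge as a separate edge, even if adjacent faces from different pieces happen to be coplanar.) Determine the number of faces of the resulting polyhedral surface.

A 14-gonal antiprism: V=28, E=56, F=30.
Attach a 13-gonal antiprism (V=26, E=52, F=28) along a 3-gon: merge 3 vertices and 3 edges, delete both glued faces → V=51, E=105, F=56.
Check: V − E + F = 51 − 105 + 56 = 2.

56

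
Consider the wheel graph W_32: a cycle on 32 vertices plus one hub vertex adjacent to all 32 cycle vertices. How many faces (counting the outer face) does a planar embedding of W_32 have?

W_32 has V = 32 + 1 = 33 vertices and E = 2·32 = 64 edges.
By Euler's formula F = 2 − V + E = 2 − 33 + 64 = 33.

33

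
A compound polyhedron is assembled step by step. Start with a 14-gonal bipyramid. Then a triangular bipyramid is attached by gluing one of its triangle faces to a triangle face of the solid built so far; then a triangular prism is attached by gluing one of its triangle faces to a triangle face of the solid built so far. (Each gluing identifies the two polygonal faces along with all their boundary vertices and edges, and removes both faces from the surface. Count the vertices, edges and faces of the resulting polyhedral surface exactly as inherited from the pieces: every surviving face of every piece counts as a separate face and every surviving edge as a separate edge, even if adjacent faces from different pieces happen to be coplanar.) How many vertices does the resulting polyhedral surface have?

A 14-gonal bipyramid: V=16, E=42, F=28.
Attach a triangular bipyramid (V=5, E=9, F=6) along a 3-gon: merge 3 vertices and 3 edges, delete both glued faces → V=18, E=48, F=32.
Attach a triangular prism (V=6, E=9, F=5) along a 3-gon: merge 3 vertices and 3 edges, delete both glued faces → V=21, E=54, F=35.
Check: V − E + F = 21 − 54 + 35 = 2.

21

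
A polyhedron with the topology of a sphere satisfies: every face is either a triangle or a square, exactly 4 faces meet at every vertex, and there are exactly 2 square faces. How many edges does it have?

Let x be the number of triangles; then F = 2 + x.
Edge–face incidences: 2E = 4·2 + 3·x = 8 + 3x.
Every vertex has degree 4, so 4V = 2E.
Euler: V − E + F = 2 ⇒ (2E)/4 − E + (2 + x) = 2.
Multiply by 8: 2·(2E) − 4·(2E) + 8·(2 + x) = 16, i.e. 16 + 8x − 2·(8 + 3x) = 16.
Collecting terms: 2x = 16, so x = 8.
Then 2E = 8 + 3·8 = 32, so E = 16, V = 2E/4 = 8, F = 2 + 8 = 10.

16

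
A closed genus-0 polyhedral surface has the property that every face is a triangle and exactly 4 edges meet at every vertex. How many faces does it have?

Each face has 3 edges and each edge borders two faces, so 2E = 3F.
Each vertex has degree 4, so 4V = 2E and hence V = 3F/4.
Euler: V − E + F = 2 ⇒ (3F/4) − (3F/2) + F = 2.
Multiply by 8: (6 − 12 + 8)F = 16, i.e. 2F = 16.
So F = 8, E = 3·8/2 = 12, V = 3·8/4 = 6.

8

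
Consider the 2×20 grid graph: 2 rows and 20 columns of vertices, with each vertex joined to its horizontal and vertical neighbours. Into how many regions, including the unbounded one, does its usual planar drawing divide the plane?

20

The grid has V = 2·20 = 40 vertices and E = 2·19 + 20·1 = 58 edges.
F = 2 − V + E = 2 − 40 + 58 = 20.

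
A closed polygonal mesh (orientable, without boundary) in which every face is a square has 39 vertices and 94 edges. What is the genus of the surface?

5

Every face is a square and each edge borders two faces, so 4F = 2·94, giving F = 47.
χ = V − E + F = 39 − 94 + 47 = -8.
For a closed orientable surface χ = 2 − 2g, so g = (2 − (-8))/2 = 5.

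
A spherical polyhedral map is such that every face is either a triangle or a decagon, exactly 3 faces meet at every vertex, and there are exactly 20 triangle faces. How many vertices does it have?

Let x be the number of decagons; then F = 20 + x.
Edge–face incidences: 2E = 3·20 + 10·x = 60 + 10x.
Every vertex has degree 3, so 3V = 2E.
Euler: V − E + F = 2 ⇒ (2E)/3 − E + (20 + x) = 2.
Multiply by 6: 2·(2E) − 3·(2E) + 6·(20 + x) = 12, i.e. 120 + 6x − (60 + 10x) = 12.
Collecting terms: −4x + 60 = 12, so −4x = −48, so x = 12.
Then 2E = 60 + 10·12 = 180, so E = 90, V = 2E/3 = 60, F = 20 + 12 = 32.

60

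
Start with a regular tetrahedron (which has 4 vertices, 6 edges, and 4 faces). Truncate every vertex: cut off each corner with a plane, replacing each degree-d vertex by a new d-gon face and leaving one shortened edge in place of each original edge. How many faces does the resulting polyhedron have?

8

Truncation replaces each original edge-end by a new vertex, so V′ = 2E = 12.
Each original edge survives, and each old vertex of degree d contributes d new edges; summing degrees gives Σd = 2E, so E′ = E + 2E = 3E = 18.
Each original face survives and each original vertex becomes one new face: F′ = F + V = 8.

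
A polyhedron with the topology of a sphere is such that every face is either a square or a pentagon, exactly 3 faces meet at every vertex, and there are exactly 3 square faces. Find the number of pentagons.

Let x be the number of pentagons; then F = 3 + x.
Edge–face incidences: 2E = 4·3 + 5·x = 12 + 5x.
Every vertex has degree 3, so 3V = 2E.
Euler: V − E + F = 2 ⇒ (2E)/3 − E + (3 + x) = 2.
Multiply by 6: 2·(2E) − 3·(2E) + 6·(3 + x) = 12, i.e. 18 + 6x − (12 + 5x) = 12.
Collecting terms: x + 6 = 12, so x = 6.
Then 2E = 12 + 5·6 = 42, so E = 21, V = 2E/3 = 14, F = 3 + 6 = 9.

6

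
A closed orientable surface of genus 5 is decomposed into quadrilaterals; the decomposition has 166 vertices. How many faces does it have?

174

χ = 2 − 2·5 = -8, and every face is a square so 4F = 2E.
V − E + F = -8 with E = 4F/2 gives 166 − (4/2 − 1)·F = -8, so F = 174 and E = 348.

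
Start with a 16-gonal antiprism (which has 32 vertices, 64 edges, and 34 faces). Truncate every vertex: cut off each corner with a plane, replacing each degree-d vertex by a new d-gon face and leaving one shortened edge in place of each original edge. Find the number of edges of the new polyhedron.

Truncation replaces each original edge-end by a new vertex, so V′ = 2E = 128.
Each original edge survives, and each old vertex of degree d contributes d new edges; summing degrees gives Σd = 2E, so E′ = E + 2E = 3E = 192.
Each original face survives and each original vertex becomes one new face: F′ = F + V = 66.

192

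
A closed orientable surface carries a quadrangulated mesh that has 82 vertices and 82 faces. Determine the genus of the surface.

Every face is a square, so 2E = 4·82 = 328, giving E = 164.
χ = V − E + F = 82 − 164 + 82 = 0.
For a closed orientable surface χ = 2 − 2g, so g = (2 − (0))/2 = 1.

1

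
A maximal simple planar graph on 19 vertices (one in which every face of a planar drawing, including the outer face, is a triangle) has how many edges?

In a plane triangulation 3F = 2E and V − E + F = 2, so E = 3V − 6 = 3·19 − 6 = 51.

51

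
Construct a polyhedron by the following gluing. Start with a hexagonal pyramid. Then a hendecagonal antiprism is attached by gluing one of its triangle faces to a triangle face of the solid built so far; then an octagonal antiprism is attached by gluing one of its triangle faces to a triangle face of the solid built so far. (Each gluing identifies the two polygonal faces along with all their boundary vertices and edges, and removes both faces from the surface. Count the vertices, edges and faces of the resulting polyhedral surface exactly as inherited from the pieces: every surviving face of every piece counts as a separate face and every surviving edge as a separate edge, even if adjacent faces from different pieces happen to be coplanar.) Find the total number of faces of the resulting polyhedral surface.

A hexagonal pyramid: V=7, E=12, F=7.
Attach a hendecagonal antiprism (V=22, E=44, F=24) along a 3-gon: merge 3 vertices and 3 edges, delete both glued faces → V=26, E=53, F=29.
Attach an octagonal antiprism (V=16, E=32, F=18) along a 3-gon: merge 3 vertices and 3 edges, delete both glued faces → V=39, E=82, F=45.
Check: V − E + F = 39 − 82 + 45 = 2.

45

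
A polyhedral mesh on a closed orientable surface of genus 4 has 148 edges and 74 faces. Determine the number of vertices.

For a closed orientable surface of genus 4, χ = 2 − 2·4 = -6.
V = -6 + E − F = -6 + 148 − 74 = 68.

68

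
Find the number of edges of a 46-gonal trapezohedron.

The n-trapezohedron (dual of the n-antiprism) has V = 2·46 + 2 = 94, E = 4·46 = 184, F = 2·46 = 92.

184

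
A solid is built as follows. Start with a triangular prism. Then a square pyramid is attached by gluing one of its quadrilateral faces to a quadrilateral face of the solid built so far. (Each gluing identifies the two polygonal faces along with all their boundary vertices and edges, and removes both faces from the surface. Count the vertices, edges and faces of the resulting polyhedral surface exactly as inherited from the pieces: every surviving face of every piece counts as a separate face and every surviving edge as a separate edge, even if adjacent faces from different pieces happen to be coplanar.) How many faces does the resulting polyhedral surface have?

A triangular prism: V=6, E=9, F=5.
Attach a square pyramid (V=5, E=8, F=5) along a 4-gon: merge 4 vertices and 4 edges, delete both glued faces → V=7, E=13, F=8.
Check: V − E + F = 7 − 13 + 8 = 2.

8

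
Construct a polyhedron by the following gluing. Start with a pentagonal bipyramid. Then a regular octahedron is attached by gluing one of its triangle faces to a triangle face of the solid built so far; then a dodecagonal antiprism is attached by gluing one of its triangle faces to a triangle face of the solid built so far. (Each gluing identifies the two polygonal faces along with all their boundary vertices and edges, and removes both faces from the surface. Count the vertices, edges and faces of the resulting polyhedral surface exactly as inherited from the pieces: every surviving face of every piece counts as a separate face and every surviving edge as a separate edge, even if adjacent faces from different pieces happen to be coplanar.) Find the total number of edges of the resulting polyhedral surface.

69

A pentagonal bipyramid: V=7, E=15, F=10.
Attach a regular octahedron (V=6, E=12, F=8) along a 3-gon: merge 3 vertices and 3 edges, delete both glued faces → V=10, E=24, F=16.
Attach a dodecagonal antiprism (V=24, E=48, F=26) along a 3-gon: merge 3 vertices and 3 edges, delete both glued faces → V=31, E=69, F=40.
Check: V − E + F = 31 − 69 + 40 = 2.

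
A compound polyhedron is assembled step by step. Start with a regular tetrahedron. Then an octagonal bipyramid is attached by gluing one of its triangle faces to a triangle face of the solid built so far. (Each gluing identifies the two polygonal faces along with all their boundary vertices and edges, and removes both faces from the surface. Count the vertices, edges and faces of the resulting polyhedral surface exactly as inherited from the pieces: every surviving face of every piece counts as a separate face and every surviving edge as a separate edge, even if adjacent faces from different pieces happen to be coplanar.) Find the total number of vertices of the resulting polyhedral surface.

A regular tetrahedron: V=4, E=6, F=4.
Attach an octagonal bipyramid (V=10, E=24, F=16) along a 3-gon: merge 3 vertices and 3 edges, delete both glued faces → V=11, E=27, F=18.
Check: V − E + F = 11 − 27 + 18 = 2.

11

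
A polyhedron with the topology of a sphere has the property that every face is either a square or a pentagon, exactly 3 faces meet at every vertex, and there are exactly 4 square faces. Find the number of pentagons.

Let x be the number of pentagons; then F = 4 + x.
Edge–face incidences: 2E = 4·4 + 5·x = 16 + 5x.
Every vertex has degree 3, so 3V = 2E.
Euler: V − E + F = 2 ⇒ (2E)/3 − E + (4 + x) = 2.
Multiply by 6: 2·(2E) − 3·(2E) + 6·(4 + x) = 12, i.e. 24 + 6x − (16 + 5x) = 12.
Collecting terms: x + 8 = 12, so x = 4.
Then 2E = 16 + 5·4 = 36, so E = 18, V = 2E/3 = 12, F = 4 + 4 = 8.

4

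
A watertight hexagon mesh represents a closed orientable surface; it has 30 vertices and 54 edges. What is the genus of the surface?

4

Every face is a hexagon and each edge borders two faces, so 6F = 2·54, giving F = 18.
χ = V − E + F = 30 − 54 + 18 = -6.
For a closed orientable surface χ = 2 − 2g, so g = (2 − (-6))/2 = 4.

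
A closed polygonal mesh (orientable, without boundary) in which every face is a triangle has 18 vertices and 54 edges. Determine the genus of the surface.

Every face is a triangle and each edge borders two faces, so 3F = 2·54, giving F = 36.
χ = V − E + F = 18 − 54 + 36 = 0.
For a closed orientable surface χ = 2 − 2g, so g = (2 − (0))/2 = 1.

1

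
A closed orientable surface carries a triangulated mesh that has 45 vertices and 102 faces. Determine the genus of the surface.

4

Every face is a triangle, so 2E = 3·102 = 306, giving E = 153.
χ = V − E + F = 45 − 153 + 102 = -6.
For a closed orientable surface χ = 2 − 2g, so g = (2 − (-6))/2 = 4.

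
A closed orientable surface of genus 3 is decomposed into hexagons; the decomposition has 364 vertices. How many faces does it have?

184

χ = 2 − 2·3 = -4, and every face is a hexagon so 6F = 2E.
V − E + F = -4 with E = 6F/2 gives 364 − (6/2 − 1)·F = -4, so F = 184 and E = 552.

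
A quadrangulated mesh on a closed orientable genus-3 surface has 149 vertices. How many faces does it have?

153

χ = 2 − 2·3 = -4, and every face is a square so 4F = 2E.
V − E + F = -4 with E = 4F/2 gives 149 − (4/2 − 1)·F = -4, so F = 153 and E = 306.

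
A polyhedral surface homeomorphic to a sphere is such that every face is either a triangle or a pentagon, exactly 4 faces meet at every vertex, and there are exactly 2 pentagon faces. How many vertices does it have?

10

Let x be the number of triangles; then F = 2 + x.
Edge–face incidences: 2E = 5·2 + 3·x = 10 + 3x.
Every vertex has degree 4, so 4V = 2E.
Euler: V − E + F = 2 ⇒ (2E)/4 − E + (2 + x) = 2.
Multiply by 8: 2·(2E) − 4·(2E) + 8·(2 + x) = 16, i.e. 16 + 8x − 2·(10 + 3x) = 16.
Collecting terms: 2x − 4 = 16, so 2x = 20, so x = 10.
Then 2E = 10 + 3·10 = 40, so E = 20, V = 2E/4 = 10, F = 2 + 10 = 12.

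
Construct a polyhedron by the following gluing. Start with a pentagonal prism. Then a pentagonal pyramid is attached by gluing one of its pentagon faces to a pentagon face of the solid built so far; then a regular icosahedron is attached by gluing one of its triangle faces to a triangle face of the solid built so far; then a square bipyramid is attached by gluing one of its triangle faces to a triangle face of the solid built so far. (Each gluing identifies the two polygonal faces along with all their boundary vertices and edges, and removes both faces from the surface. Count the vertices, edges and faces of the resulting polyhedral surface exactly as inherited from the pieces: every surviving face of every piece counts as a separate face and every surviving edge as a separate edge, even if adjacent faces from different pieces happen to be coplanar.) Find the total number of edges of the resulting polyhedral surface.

A pentagonal prism: V=10, E=15, F=7.
Attach a pentagonal pyramid (V=6, E=10, F=6) along a 5-gon: merge 5 vertices and 5 edges, delete both glued faces → V=11, E=20, F=11.
Attach a regular icosahedron (V=12, E=30, F=20) along a 3-gon: merge 3 vertices and 3 edges, delete both glued faces → V=20, E=47, F=29.
Attach a square bipyramid (V=6, E=12, F=8) along a 3-gon: merge 3 vertices and 3 edges, delete both glued faces → V=23, E=56, F=35.
Check: V − E + F = 23 − 56 + 35 = 2.

56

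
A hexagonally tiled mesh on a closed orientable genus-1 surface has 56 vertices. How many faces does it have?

χ = 2 − 2·1 = 0, and every face is a hexagon so 6F = 2E.
V − E + F = 0 with E = 6F/2 gives 56 − (6/2 − 1)·F = 0, so F = 28 and E = 84.

28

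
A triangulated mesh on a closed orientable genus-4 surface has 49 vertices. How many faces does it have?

110

χ = 2 − 2·4 = -6, and every face is a triangle so 3F = 2E.
V − E + F = -6 with E = 3F/2 gives 49 − (3/2 − 1)·F = -6, so F = 110 and E = 165.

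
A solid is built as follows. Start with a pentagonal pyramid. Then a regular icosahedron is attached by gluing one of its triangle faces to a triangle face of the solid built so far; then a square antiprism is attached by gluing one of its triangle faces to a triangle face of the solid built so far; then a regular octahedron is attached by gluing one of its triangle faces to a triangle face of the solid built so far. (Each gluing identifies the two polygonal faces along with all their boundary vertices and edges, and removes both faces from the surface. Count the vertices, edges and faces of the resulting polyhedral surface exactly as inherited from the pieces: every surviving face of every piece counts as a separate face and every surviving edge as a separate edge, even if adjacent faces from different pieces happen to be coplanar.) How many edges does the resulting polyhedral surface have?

A pentagonal pyramid: V=6, E=10, F=6.
Attach a regular icosahedron (V=12, E=30, F=20) along a 3-gon: merge 3 vertices and 3 edges, delete both glued faces → V=15, E=37, F=24.
Attach a square antiprism (V=8, E=16, F=10) along a 3-gon: merge 3 vertices and 3 edges, delete both glued faces → V=20, E=50, F=32.
Attach a regular octahedron (V=6, E=12, F=8) along a 3-gon: merge 3 vertices and 3 edges, delete both glued faces → V=23, E=59, F=38.
Check: V − E + F = 23 − 59 + 38 = 2.

59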